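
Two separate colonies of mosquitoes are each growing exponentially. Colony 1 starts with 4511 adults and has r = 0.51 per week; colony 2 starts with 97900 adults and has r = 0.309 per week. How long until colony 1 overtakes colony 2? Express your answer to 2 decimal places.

15.31 weeks

Set 4511·e^(0.51t) = 97900·e^(0.309t).
e^((0.51 − 0.309)t) = 97900/4511 → e^(0.201·t) = 21.703.
0.201·t = ln(21.703) = 3.0774, so t = 3.0774/0.201 = 15.311.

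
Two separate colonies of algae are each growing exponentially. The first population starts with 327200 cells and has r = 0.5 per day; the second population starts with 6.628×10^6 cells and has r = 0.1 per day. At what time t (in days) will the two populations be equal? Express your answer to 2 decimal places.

7.52 days

Set 327200·e^(0.5t) = 6.628×10^6·e^(0.1t).
e^((0.5 − 0.1)t) = 6.628×10^6/327200 → e^(0.4·t) = 20.257.
0.4·t = ln(20.257) = 3.0085, so t = 3.0085/0.4 = 7.5212.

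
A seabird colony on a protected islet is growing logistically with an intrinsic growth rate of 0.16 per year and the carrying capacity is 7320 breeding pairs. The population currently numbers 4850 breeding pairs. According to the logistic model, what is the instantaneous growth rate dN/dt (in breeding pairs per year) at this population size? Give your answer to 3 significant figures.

262 breeding pairs per year

dN/dt = rN(1 − N/K) = 0.16 × 4850 × (1 − 4850/7320).
1 − 4850/7320 = 0.33743; dN/dt = 0.16 × 4850 × 0.33743 = 261.85.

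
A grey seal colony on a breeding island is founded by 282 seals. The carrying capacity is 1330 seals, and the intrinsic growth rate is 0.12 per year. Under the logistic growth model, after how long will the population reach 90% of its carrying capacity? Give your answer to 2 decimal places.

A = (K − N₀)/N₀ = (1330 − 282)/282 = 3.7163.
Solve 1330/(1 + 3.7163·e^(−0.12t)) = 1197: 1 + 3.7163·e^(−0.12t) = 1.1111, so e^(−0.12t) = 0.0298982.
−0.12·t = ln(0.0298982) = -3.51, so t = 3.51/0.12 = 29.25.

29.25 years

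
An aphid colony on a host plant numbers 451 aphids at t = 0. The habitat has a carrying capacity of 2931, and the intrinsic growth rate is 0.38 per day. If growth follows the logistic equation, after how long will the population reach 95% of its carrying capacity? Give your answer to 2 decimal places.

A = (K − N₀)/N₀ = (2931 − 451)/451 = 5.4989.
Solve 2931/(1 + 5.4989·e^(−0.38t)) = 2784.45: 1 + 5.4989·e^(−0.38t) = 1.0526, so e^(−0.38t) = 0.00957131.
−0.38·t = ln(0.00957131) = -4.649, so t = 4.649/0.38 = 12.234.

12.23 days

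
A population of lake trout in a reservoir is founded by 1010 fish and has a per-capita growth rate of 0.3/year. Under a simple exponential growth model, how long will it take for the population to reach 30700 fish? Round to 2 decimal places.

Set N₀·e^(rt) = 30700: e^(0.3·t) = 30700/1010 = 30.396.
0.3·t = ln(30.396) = 3.4143, so t = 3.4143/0.3 = 11.381.

11.38 years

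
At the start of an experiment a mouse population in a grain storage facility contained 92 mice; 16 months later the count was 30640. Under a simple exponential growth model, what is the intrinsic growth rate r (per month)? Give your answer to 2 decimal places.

From N(t) = N₀·e^(rt): e^(r·16) = 30640/92 = 333.04.
r·16 = ln(333.04) = 5.8083, so r = 5.8083/16 = 0.36302.

0.36 per month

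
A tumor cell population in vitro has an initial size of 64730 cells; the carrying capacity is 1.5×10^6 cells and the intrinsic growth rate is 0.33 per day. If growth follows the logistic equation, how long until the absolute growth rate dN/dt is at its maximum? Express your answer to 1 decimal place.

9.4 days

Logistic growth is fastest at N = K/2 = 750000.
A = (K − N₀)/N₀ = 22.173. Set K/(1 + A·e^(−rt)) = K/2 → A·e^(−rt) = 1.
e^(−0.33t) = 1/22.173 = 0.0450995, so t = ln(22.173)/0.33 = 3.0989/0.33 = 9.3906.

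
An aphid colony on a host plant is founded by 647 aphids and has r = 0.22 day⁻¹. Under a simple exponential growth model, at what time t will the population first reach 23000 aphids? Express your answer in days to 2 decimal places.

16.23 days

Set N₀·e^(rt) = 23000: e^(0.22·t) = 23000/647 = 35.549.
0.22·t = ln(35.549) = 3.5709, so t = 3.5709/0.22 = 16.231.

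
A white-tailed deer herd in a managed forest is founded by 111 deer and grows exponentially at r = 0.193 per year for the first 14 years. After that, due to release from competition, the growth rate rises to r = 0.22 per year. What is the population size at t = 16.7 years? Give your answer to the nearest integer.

Phase 1: N(14) = 111·e^(0.193×14) = 111·e^2.702 = 1654.96.
Phase 2 runs for 16.7 − 14 = 2.7 years at r = 0.22.
N(16.7) = 1654.96·e^(0.22×2.7) = 1654.96·e^0.594 = 2997.49.

2997 deer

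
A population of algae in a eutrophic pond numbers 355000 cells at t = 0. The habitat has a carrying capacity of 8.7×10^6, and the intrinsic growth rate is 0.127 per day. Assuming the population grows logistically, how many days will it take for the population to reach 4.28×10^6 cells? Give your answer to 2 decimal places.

A = (K − N₀)/N₀ = (8.7×10^6 − 355000)/355000 = 23.507.
Solve 8.7×10^6/(1 + 23.507·e^(−0.127t)) = 4.28×10^6: 1 + 23.507·e^(−0.127t) = 2.0327, so e^(−0.127t) = 0.043932.
−0.127·t = ln(0.043932) = -3.1251, so t = 3.1251/0.127 = 24.607.

24.61 days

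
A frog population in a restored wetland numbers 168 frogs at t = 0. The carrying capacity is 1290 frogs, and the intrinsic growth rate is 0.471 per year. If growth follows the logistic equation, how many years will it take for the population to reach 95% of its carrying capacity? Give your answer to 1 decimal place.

10.3 years

A = (K − N₀)/N₀ = (1290 − 168)/168 = 6.6786.
Solve 1290/(1 + 6.6786·e^(−0.471t)) = 1225.5: 1 + 6.6786·e^(−0.471t) = 1.0526, so e^(−0.471t) = 0.00788066.
−0.471·t = ln(0.00788066) = -4.8433, so t = 4.8433/0.471 = 10.283.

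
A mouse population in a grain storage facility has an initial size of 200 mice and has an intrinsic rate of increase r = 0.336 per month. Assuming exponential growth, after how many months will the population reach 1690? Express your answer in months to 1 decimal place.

6.4 months

Set N₀·e^(rt) = 1690: e^(0.336·t) = 1690/200 = 8.45.
0.336·t = ln(8.45) = 2.1342, so t = 2.1342/0.336 = 6.3517.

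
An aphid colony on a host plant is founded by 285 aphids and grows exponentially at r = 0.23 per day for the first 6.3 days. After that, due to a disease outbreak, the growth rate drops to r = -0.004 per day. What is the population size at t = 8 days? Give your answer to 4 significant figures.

Phase 1: N(6.3) = 285·e^(0.23×6.3) = 285·e^1.449 = 1213.77.
Phase 2 runs for 8 − 6.3 = 1.7 days at r = -0.004.
N(8) = 1213.77·e^(-0.004×1.7) = 1213.77·e^-0.0068 = 1205.55.

1206 aphids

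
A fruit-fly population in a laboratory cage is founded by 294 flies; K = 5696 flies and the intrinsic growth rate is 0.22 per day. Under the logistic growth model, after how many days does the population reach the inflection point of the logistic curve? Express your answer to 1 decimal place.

Logistic growth is fastest at N = K/2 = 2848.
A = (K − N₀)/N₀ = 18.374. Set K/(1 + A·e^(−rt)) = K/2 → A·e^(−rt) = 1.
e^(−0.22t) = 1/18.374 = 0.0544243, so t = ln(18.374)/0.22 = 2.9109/0.22 = 13.232.

13.2 days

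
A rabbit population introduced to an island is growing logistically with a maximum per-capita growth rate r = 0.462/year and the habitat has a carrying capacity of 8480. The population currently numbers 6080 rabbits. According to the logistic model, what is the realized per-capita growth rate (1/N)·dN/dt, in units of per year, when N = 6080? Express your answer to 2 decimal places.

0.13 per year

(1/N)·dN/dt = r(1 − N/K) = 0.462 × (1 − 6080/8480).
= 0.462 × 0.28302 = 0.13075.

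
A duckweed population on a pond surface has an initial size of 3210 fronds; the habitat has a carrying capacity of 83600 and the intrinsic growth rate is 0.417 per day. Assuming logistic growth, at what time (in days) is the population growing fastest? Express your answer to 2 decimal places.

7.72 days

Logistic growth is fastest at N = K/2 = 41800.
A = (K − N₀)/N₀ = 25.044. Set K/(1 + A·e^(−rt)) = K/2 → A·e^(−rt) = 1.
e^(−0.417t) = 1/25.044 = 0.0399303, so t = ln(25.044)/0.417 = 3.2206/0.417 = 7.7233.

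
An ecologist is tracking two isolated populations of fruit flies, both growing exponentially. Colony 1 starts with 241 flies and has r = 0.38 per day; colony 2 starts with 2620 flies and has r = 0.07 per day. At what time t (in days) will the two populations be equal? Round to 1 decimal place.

7.7 days

Set 241·e^(0.38t) = 2620·e^(0.07t).
e^((0.38 − 0.07)t) = 2620/241 → e^(0.31·t) = 10.871.
0.31·t = ln(10.871) = 2.3861, so t = 2.3861/0.31 = 7.6972.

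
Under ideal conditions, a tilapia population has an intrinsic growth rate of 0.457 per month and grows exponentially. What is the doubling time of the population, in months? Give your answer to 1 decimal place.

Doubling time t_d = ln(2)/r = 0.6931/0.457 = 1.5167.

1.5 months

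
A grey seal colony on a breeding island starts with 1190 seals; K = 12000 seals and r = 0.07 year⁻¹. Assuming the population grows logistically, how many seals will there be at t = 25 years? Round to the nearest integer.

4654 seals

A = (K − N₀)/N₀ = (12000 − 1190)/1190 = 9.084.
N(t) = K/(1 + A·e^(−rt)) = 12000/(1 + 9.084×e^(−0.07×25)).
e^(−1.75) = 0.17377; denominator = 1 + 9.084×0.17377 = 2.5786.
N = 12000/2.5786 = 4653.75.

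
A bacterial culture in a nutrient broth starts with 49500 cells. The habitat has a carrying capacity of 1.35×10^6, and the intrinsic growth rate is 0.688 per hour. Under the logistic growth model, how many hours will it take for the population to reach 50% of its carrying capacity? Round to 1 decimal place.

4.8 hours

A = (K − N₀)/N₀ = (1.35×10^6 − 49500)/49500 = 26.273.
Solve 1.35×10^6/(1 + 26.273·e^(−0.688t)) = 675000: 1 + 26.273·e^(−0.688t) = 2, so e^(−0.688t) = 0.0380623.
−0.688·t = ln(0.0380623) = -3.2685, so t = 3.2685/0.688 = 4.7508.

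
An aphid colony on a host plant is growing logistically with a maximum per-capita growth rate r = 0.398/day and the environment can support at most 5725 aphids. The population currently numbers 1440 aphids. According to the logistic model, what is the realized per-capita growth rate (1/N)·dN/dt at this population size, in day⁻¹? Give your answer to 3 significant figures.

(1/N)·dN/dt = r(1 − N/K) = 0.398 × (1 − 1440/5725).
= 0.398 × 0.74847 = 0.29789.

0.298 per day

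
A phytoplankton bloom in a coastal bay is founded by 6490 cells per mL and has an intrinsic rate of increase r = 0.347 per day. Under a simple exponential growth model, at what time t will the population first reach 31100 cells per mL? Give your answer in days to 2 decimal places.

Set N₀·e^(rt) = 31100: e^(0.347·t) = 31100/6490 = 4.792.
0.347·t = ln(4.792) = 1.5669, so t = 1.5669/0.347 = 4.5157.

4.52 days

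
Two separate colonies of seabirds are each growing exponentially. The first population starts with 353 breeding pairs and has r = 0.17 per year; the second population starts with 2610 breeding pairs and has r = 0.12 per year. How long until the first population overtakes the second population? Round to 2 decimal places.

40.01 years

Set 353·e^(0.17t) = 2610·e^(0.12t).
e^((0.17 − 0.12)t) = 2610/353 → e^(0.05·t) = 7.3938.
0.05·t = ln(7.3938) = 2.0006, so t = 2.0006/0.05 = 40.013.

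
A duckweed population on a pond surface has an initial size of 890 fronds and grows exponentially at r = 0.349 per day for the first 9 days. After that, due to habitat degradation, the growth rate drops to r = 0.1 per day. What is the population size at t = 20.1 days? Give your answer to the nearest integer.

Phase 1: N(9) = 890·e^(0.349×9) = 890·e^3.141 = 20583.
Phase 2 runs for 20.1 − 9 = 11.1 days at r = 0.1.
N(20.1) = 20583·e^(0.1×11.1) = 20583·e^1.11 = 62456.2.

62456 fronds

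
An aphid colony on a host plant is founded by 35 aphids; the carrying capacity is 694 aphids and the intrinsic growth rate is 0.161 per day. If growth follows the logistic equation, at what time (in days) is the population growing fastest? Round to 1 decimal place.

18.2 days

Logistic growth is fastest at N = K/2 = 347.
A = (K − N₀)/N₀ = 18.829. Set K/(1 + A·e^(−rt)) = K/2 → A·e^(−rt) = 1.
e^(−0.161t) = 1/18.829 = 0.0531108, so t = ln(18.829)/0.161 = 2.9354/0.161 = 18.232.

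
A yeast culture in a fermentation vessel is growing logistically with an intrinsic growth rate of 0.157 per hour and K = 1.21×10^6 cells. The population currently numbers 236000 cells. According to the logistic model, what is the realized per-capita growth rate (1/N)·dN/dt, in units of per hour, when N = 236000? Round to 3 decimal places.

0.126 per hour

(1/N)·dN/dt = r(1 − N/K) = 0.157 × (1 − 236000/1.21×10^6).
= 0.157 × 0.80496 = 0.12638.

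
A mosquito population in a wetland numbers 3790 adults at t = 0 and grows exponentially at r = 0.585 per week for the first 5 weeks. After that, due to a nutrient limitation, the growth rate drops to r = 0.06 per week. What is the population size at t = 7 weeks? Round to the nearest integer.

Phase 1: N(5) = 3790·e^(0.585×5) = 3790·e^2.925 = 70623.7.
Phase 2 runs for 7 − 5 = 2 weeks at r = 0.06.
N(7) = 70623.7·e^(0.06×2) = 70623.7·e^0.12 = 79628.

79628 adults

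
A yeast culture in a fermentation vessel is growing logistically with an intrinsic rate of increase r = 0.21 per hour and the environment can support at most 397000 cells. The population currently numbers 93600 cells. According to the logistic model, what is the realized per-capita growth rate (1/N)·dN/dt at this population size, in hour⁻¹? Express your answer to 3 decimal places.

0.160 per hour

(1/N)·dN/dt = r(1 − N/K) = 0.21 × (1 − 93600/397000).
= 0.21 × 0.76423 = 0.16049.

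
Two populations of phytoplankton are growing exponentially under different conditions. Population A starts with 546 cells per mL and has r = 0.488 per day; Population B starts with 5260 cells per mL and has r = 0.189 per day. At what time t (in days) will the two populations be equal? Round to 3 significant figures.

Set 546·e^(0.488t) = 5260·e^(0.189t).
e^((0.488 − 0.189)t) = 5260/546 → e^(0.299·t) = 9.6337.
0.299·t = ln(9.6337) = 2.2653, so t = 2.2653/0.299 = 7.5761.

7.58 days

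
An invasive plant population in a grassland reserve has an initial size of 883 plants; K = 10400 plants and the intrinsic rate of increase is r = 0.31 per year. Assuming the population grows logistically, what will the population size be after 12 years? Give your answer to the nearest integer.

A = (K − N₀)/N₀ = (10400 − 883)/883 = 10.778.
N(t) = K/(1 + A·e^(−rt)) = 10400/(1 + 10.778×e^(−0.31×12)).
e^(−3.72) = 0.024234; denominator = 1 + 10.778×0.024234 = 1.2612.
N = 10400/1.2612 = 8246.15.

8246 plants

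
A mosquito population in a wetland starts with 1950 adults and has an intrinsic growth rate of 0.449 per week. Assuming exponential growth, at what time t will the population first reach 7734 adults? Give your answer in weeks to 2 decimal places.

Set N₀·e^(rt) = 7734: e^(0.449·t) = 7734/1950 = 3.9662.
0.449·t = ln(3.9662) = 1.3778, so t = 1.3778/0.449 = 3.0686.

3.07 weeks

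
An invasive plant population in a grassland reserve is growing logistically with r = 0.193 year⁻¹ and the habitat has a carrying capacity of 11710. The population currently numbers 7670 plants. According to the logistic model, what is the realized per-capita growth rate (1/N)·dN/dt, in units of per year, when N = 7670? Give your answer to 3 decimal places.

0.067 per year

(1/N)·dN/dt = r(1 − N/K) = 0.193 × (1 − 7670/11710).
= 0.193 × 0.345 = 0.066586.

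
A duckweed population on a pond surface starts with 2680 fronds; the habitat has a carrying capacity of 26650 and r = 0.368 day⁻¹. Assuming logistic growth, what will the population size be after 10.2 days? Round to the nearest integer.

A = (K − N₀)/N₀ = (26650 − 2680)/2680 = 8.944.
N(t) = K/(1 + A·e^(−rt)) = 26650/(1 + 8.944×e^(−0.368×10.2)).
e^(−3.754) = 0.023433; denominator = 1 + 8.944×0.023433 = 1.2096.
N = 26650/1.2096 = 22032.3.

22032 fronds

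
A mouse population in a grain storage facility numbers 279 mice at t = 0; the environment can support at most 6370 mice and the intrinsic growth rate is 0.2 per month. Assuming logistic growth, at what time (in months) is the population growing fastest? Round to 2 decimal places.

15.42 months

Logistic growth is fastest at N = K/2 = 3185.
A = (K − N₀)/N₀ = 21.832. Set K/(1 + A·e^(−rt)) = K/2 → A·e^(−rt) = 1.
e^(−0.2t) = 1/21.832 = 0.0458053, so t = ln(21.832)/0.2 = 3.0834/0.2 = 15.417.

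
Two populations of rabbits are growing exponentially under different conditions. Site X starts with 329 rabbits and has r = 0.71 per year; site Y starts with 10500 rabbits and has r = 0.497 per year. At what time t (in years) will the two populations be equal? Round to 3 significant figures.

16.3 years

Set 329·e^(0.71t) = 10500·e^(0.497t).
e^((0.71 − 0.497)t) = 10500/329 → e^(0.213·t) = 31.915.
0.213·t = ln(31.915) = 3.4631, so t = 3.4631/0.213 = 16.259.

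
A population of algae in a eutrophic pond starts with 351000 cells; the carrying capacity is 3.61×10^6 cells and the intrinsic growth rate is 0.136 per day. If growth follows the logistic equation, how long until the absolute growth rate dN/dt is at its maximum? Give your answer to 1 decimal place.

Logistic growth is fastest at N = K/2 = 1.805×10^6.
A = (K − N₀)/N₀ = 9.2849. Set K/(1 + A·e^(−rt)) = K/2 → A·e^(−rt) = 1.
e^(−0.136t) = 1/9.2849 = 0.107702, so t = ln(9.2849)/0.136 = 2.2284/0.136 = 16.385.

16.4 days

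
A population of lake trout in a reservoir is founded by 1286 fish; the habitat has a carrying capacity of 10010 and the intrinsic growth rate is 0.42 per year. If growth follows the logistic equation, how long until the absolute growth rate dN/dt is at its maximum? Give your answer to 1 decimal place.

Logistic growth is fastest at N = K/2 = 5005.
A = (K − N₀)/N₀ = 6.7838. Set K/(1 + A·e^(−rt)) = K/2 → A·e^(−rt) = 1.
e^(−0.42t) = 1/6.7838 = 0.147409, so t = ln(6.7838)/0.42 = 1.9145/0.42 = 4.5584.

4.6 years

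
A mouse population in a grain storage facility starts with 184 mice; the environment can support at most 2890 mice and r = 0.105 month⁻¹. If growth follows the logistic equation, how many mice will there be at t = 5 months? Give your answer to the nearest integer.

A = (K − N₀)/N₀ = (2890 − 184)/184 = 14.707.
N(t) = K/(1 + A·e^(−rt)) = 2890/(1 + 14.707×e^(−0.105×5)).
e^(−0.525) = 0.59156; denominator = 1 + 14.707×0.59156 = 9.6997.
N = 2890/9.6997 = 297.947.

298 mice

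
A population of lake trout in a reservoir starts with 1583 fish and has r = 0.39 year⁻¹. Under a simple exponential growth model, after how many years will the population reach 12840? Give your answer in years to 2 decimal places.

Set N₀·e^(rt) = 12840: e^(0.39·t) = 12840/1583 = 8.1112.
0.39·t = ln(8.1112) = 2.0932, so t = 2.0932/0.39 = 5.3673.

5.37 years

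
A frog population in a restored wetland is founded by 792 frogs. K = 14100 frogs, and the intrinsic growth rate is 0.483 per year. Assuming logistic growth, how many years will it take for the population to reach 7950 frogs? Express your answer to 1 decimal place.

A = (K − N₀)/N₀ = (14100 − 792)/792 = 16.803.
Solve 14100/(1 + 16.803·e^(−0.483t)) = 7950: 1 + 16.803·e^(−0.483t) = 1.7736, so e^(−0.483t) = 0.0460384.
−0.483·t = ln(0.0460384) = -3.0783, so t = 3.0783/0.483 = 6.3732.

6.4 years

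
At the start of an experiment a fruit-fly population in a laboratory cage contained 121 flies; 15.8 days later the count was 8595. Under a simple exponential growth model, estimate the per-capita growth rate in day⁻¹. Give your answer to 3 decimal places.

From N(t) = N₀·e^(rt): e^(r·15.8) = 8595/121 = 71.033.
r·15.8 = ln(71.033) = 4.2631, so r = 4.2631/15.8 = 0.26982.

0.270 per day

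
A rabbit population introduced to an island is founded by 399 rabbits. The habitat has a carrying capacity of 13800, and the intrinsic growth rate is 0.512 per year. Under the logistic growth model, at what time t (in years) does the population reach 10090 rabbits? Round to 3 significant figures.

8.82 years

A = (K − N₀)/N₀ = (13800 − 399)/399 = 33.586.
Solve 13800/(1 + 33.586·e^(−0.512t)) = 10090: 1 + 33.586·e^(−0.512t) = 1.3677, so e^(−0.512t) = 0.0109476.
−0.512·t = ln(0.0109476) = -4.5146, so t = 4.5146/0.512 = 8.8176.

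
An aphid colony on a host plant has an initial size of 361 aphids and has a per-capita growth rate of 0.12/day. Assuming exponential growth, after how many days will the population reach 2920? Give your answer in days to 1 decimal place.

Set N₀·e^(rt) = 2920: e^(0.12·t) = 2920/361 = 8.0886.
0.12·t = ln(8.0886) = 2.0905, so t = 2.0905/0.12 = 17.421.

17.4 days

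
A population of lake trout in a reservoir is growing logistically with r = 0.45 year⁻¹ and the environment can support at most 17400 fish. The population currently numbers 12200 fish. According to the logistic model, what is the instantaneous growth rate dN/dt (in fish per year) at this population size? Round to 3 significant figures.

dN/dt = rN(1 − N/K) = 0.45 × 12200 × (1 − 12200/17400).
1 − 12200/17400 = 0.29885; dN/dt = 0.45 × 12200 × 0.29885 = 1640.7.

1640 fish per year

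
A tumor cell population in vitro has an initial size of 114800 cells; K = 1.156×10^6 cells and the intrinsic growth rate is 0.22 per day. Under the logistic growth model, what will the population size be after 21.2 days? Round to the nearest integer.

1064932 cells

A = (K − N₀)/N₀ = (1.156×10^6 − 114800)/114800 = 9.0697.
N(t) = K/(1 + A·e^(−rt)) = 1.156×10^6/(1 + 9.0697×e^(−0.22×21.2)).
e^(−4.664) = 0.0094287; denominator = 1 + 9.0697×0.0094287 = 1.0855.
N = 1.156×10^6/1.0855 = 1.064932×10^6.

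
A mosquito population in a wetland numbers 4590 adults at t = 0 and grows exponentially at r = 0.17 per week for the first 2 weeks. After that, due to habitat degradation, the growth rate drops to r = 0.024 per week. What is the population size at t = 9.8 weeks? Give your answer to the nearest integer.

Phase 1: N(2) = 4590·e^(0.17×2) = 4590·e^0.34 = 6448.71.
Phase 2 runs for 9.8 − 2 = 7.8 weeks at r = 0.024.
N(9.8) = 6448.71·e^(0.024×7.8) = 6448.71·e^0.1872 = 7776.3.

7776 adults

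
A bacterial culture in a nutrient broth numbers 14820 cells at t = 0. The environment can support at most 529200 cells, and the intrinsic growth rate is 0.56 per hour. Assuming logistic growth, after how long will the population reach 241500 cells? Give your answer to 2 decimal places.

A = (K − N₀)/N₀ = (529200 − 14820)/14820 = 34.709.
Solve 529200/(1 + 34.709·e^(−0.56t)) = 241500: 1 + 34.709·e^(−0.56t) = 2.1913, so e^(−0.56t) = 0.0343231.
−0.56·t = ln(0.0343231) = -3.3719, so t = 3.3719/0.56 = 6.0213.

6.02 hours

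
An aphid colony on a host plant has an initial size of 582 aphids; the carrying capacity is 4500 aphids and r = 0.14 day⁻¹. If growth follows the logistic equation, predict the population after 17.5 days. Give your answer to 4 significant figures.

A = (K − N₀)/N₀ = (4500 − 582)/582 = 6.732.
N(t) = K/(1 + A·e^(−rt)) = 4500/(1 + 6.732×e^(−0.14×17.5)).
e^(−2.45) = 0.086294; denominator = 1 + 6.732×0.086294 = 1.5809.
N = 4500/1.5809 = 2846.44.

2846 aphids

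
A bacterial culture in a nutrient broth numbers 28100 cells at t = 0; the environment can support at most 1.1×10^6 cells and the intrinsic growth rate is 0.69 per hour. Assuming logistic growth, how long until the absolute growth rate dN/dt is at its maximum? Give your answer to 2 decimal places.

5.28 hours

Logistic growth is fastest at N = K/2 = 550000.
A = (K − N₀)/N₀ = 38.146. Set K/(1 + A·e^(−rt)) = K/2 → A·e^(−rt) = 1.
e^(−0.69t) = 1/38.146 = 0.0262151, so t = ln(38.146)/0.69 = 3.6414/0.69 = 5.2774.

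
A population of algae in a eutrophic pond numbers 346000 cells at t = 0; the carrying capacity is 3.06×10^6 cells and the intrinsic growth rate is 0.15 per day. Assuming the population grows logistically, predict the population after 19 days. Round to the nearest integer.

2104935 cells

A = (K − N₀)/N₀ = (3.06×10^6 − 346000)/346000 = 7.8439.
N(t) = K/(1 + A·e^(−rt)) = 3.06×10^6/(1 + 7.8439×e^(−0.15×19)).
e^(−2.85) = 0.057844; denominator = 1 + 7.8439×0.057844 = 1.4537.
N = 3.06×10^6/1.4537 = 2.104935×10^6.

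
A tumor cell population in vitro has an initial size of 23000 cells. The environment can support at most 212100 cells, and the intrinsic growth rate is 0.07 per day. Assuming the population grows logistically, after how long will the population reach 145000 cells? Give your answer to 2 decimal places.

A = (K − N₀)/N₀ = (212100 − 23000)/23000 = 8.2217.
Solve 212100/(1 + 8.2217·e^(−0.07t)) = 145000: 1 + 8.2217·e^(−0.07t) = 1.4628, so e^(−0.07t) = 0.0562848.
−0.07·t = ln(0.0562848) = -2.8773, so t = 2.8773/0.07 = 41.105.

41.10 days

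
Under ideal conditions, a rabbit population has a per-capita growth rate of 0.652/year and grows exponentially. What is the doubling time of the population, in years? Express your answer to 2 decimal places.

Doubling time t_d = ln(2)/r = 0.6931/0.652 = 1.0631.

1.06 years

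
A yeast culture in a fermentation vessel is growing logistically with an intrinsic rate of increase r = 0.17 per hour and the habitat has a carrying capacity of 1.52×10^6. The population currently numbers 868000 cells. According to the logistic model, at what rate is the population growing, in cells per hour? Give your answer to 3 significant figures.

dN/dt = rN(1 − N/K) = 0.17 × 868000 × (1 − 868000/1.52×10^6).
1 − 868000/1.52×10^6 = 0.42895; dN/dt = 0.17 × 868000 × 0.42895 = 63295.

63300 cells per hour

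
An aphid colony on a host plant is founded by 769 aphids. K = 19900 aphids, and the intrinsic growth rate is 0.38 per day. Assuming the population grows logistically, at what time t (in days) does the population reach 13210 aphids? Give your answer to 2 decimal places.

A = (K − N₀)/N₀ = (19900 − 769)/769 = 24.878.
Solve 19900/(1 + 24.878·e^(−0.38t)) = 13210: 1 + 24.878·e^(−0.38t) = 1.5064, so e^(−0.38t) = 0.0203569.
−0.38·t = ln(0.0203569) = -3.8943, so t = 3.8943/0.38 = 10.248.

10.25 days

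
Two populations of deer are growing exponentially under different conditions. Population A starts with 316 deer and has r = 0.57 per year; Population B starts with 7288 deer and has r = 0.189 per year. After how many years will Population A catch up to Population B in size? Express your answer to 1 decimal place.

8.2 years

Set 316·e^(0.57t) = 7288·e^(0.189t).
e^((0.57 − 0.189)t) = 7288/316 → e^(0.381·t) = 23.063.
0.381·t = ln(23.063) = 3.1382, so t = 3.1382/0.381 = 8.2369.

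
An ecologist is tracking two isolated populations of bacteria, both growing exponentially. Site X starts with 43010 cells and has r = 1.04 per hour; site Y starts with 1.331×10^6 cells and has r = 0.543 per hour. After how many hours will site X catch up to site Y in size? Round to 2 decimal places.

Set 43010·e^(1.04t) = 1.331×10^6·e^(0.543t).
e^((1.04 − 0.543)t) = 1.331×10^6/43010 → e^(0.497·t) = 30.946.
0.497·t = ln(30.946) = 3.4323, so t = 3.4323/0.497 = 6.9059.

6.91 hours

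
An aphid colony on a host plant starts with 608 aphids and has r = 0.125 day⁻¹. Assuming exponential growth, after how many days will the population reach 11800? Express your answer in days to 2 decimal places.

23.73 days

Set N₀·e^(rt) = 11800: e^(0.125·t) = 11800/608 = 19.408.
0.125·t = ln(19.408) = 2.9657, so t = 2.9657/0.125 = 23.725.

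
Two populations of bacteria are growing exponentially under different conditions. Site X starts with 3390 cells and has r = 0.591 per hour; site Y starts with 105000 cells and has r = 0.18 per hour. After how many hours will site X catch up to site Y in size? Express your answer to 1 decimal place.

8.4 hours

Set 3390·e^(0.591t) = 105000·e^(0.18t).
e^((0.591 − 0.18)t) = 105000/3390 → e^(0.411·t) = 30.973.
0.411·t = ln(30.973) = 3.4331, so t = 3.4331/0.411 = 8.3531.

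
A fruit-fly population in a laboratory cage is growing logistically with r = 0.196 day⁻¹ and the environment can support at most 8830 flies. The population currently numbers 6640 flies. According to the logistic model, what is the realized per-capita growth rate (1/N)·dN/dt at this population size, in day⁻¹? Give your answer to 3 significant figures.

0.0486 per day

(1/N)·dN/dt = r(1 − N/K) = 0.196 × (1 − 6640/8830).
= 0.196 × 0.24802 = 0.048612.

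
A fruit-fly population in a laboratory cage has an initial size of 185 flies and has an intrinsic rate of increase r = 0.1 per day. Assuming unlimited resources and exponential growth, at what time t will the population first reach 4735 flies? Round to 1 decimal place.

Set N₀·e^(rt) = 4735: e^(0.1·t) = 4735/185 = 25.595.
0.1·t = ln(25.595) = 3.2424, so t = 3.2424/0.1 = 32.424.

32.4 days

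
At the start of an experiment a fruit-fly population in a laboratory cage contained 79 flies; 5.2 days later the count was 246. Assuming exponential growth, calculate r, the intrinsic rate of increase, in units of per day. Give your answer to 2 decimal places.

From N(t) = N₀·e^(rt): e^(r·5.2) = 246/79 = 3.1139.
r·5.2 = ln(3.1139) = 1.1359, so r = 1.1359/5.2 = 0.21844.

0.22 per day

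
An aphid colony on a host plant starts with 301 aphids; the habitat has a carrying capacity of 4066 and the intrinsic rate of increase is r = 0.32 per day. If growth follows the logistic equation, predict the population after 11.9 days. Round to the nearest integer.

3183 aphids

A = (K − N₀)/N₀ = (4066 − 301)/301 = 12.508.
N(t) = K/(1 + A·e^(−rt)) = 4066/(1 + 12.508×e^(−0.32×11.9)).
e^(−3.808) = 0.022193; denominator = 1 + 12.508×0.022193 = 1.2776.
N = 4066/1.2776 = 3182.55.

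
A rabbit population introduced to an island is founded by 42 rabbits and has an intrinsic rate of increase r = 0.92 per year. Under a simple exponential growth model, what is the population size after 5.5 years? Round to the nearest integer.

6619 rabbits

N(t) = N₀·e^(rt) = 42 × e^(0.92×5.5) = 42 × e^5.06.
e^5.06 ≈ 157.59, so N ≈ 42 × 157.59 = 6618.8.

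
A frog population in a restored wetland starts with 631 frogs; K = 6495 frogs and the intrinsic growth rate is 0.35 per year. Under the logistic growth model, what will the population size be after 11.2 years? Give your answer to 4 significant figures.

5484 frogs

A = (K − N₀)/N₀ = (6495 − 631)/631 = 9.2932.
N(t) = K/(1 + A·e^(−rt)) = 6495/(1 + 9.2932×e^(−0.35×11.2)).
e^(−3.92) = 0.019841; denominator = 1 + 9.2932×0.019841 = 1.1844.
N = 6495/1.1844 = 5483.85.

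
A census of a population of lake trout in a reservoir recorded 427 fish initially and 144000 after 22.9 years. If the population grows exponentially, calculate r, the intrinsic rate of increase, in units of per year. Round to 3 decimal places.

0.254 per year

From N(t) = N₀·e^(rt): e^(r·22.9) = 144000/427 = 337.24.
r·22.9 = ln(337.24) = 5.8208, so r = 5.8208/22.9 = 0.25418.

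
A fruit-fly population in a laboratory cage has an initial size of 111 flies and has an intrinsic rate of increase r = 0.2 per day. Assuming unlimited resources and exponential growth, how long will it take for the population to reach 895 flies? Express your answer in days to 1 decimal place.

Set N₀·e^(rt) = 895: e^(0.2·t) = 895/111 = 8.0631.
0.2·t = ln(8.0631) = 2.0873, so t = 2.0873/0.2 = 10.436.

10.4 days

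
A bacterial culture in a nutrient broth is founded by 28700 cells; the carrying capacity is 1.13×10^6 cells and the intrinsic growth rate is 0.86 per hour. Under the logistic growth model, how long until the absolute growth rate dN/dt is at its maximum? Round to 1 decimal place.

4.2 hours

Logistic growth is fastest at N = K/2 = 565000.
A = (K − N₀)/N₀ = 38.373. Set K/(1 + A·e^(−rt)) = K/2 → A·e^(−rt) = 1.
e^(−0.86t) = 1/38.373 = 0.0260601, so t = ln(38.373)/0.86 = 3.6473/0.86 = 4.2411.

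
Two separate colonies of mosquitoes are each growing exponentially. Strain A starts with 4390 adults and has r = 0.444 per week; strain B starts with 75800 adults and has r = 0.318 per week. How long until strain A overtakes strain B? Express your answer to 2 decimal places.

22.61 weeks

Set 4390·e^(0.444t) = 75800·e^(0.318t).
e^((0.444 − 0.318)t) = 75800/4390 → e^(0.126·t) = 17.267.
0.126·t = ln(17.267) = 2.8488, so t = 2.8488/0.126 = 22.609.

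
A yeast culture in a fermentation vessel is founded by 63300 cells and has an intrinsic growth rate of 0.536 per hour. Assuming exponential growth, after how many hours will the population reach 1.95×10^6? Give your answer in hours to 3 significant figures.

Set N₀·e^(rt) = 1.95×10^6: e^(0.536·t) = 1.95×10^6/63300 = 30.806.
0.536·t = ln(30.806) = 3.4277, so t = 3.4277/0.536 = 6.395.

6.39 hours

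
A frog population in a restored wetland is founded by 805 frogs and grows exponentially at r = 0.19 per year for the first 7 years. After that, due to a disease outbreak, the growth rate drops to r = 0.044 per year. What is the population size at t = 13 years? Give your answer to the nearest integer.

3963 frogs

Phase 1: N(7) = 805·e^(0.19×7) = 805·e^1.33 = 3043.74.
Phase 2 runs for 13 − 7 = 6 years at r = 0.044.
N(13) = 3043.74·e^(0.044×6) = 3043.74·e^0.264 = 3963.34.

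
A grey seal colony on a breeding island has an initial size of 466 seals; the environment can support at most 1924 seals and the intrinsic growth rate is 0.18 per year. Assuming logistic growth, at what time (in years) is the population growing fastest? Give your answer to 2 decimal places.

Logistic growth is fastest at N = K/2 = 962.
A = (K − N₀)/N₀ = 3.1288. Set K/(1 + A·e^(−rt)) = K/2 → A·e^(−rt) = 1.
e^(−0.18t) = 1/3.1288 = 0.319616, so t = ln(3.1288)/0.18 = 1.1406/0.18 = 6.3369.

6.34 years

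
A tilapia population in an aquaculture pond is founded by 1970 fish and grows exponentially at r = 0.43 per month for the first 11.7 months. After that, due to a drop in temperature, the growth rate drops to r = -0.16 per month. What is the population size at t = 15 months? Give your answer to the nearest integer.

177867 fish

Phase 1: N(11.7) = 1970·e^(0.43×11.7) = 1970·e^5.031 = 301579.
Phase 2 runs for 15 − 11.7 = 3.3 months at r = -0.16.
N(15) = 301579·e^(-0.16×3.3) = 301579·e^-0.528 = 177867.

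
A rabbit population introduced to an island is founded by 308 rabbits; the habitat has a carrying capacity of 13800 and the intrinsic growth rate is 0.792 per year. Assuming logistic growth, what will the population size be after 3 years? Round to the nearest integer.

A = (K − N₀)/N₀ = (13800 − 308)/308 = 43.805.
N(t) = K/(1 + A·e^(−rt)) = 13800/(1 + 43.805×e^(−0.792×3)).
e^(−2.376) = 0.092922; denominator = 1 + 43.805×0.092922 = 5.0704.
N = 13800/5.0704 = 2721.65.

2722 rabbits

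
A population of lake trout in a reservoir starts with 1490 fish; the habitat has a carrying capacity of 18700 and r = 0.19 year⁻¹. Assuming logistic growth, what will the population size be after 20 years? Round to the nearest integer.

A = (K − N₀)/N₀ = (18700 − 1490)/1490 = 11.55.
N(t) = K/(1 + A·e^(−rt)) = 18700/(1 + 11.55×e^(−0.19×20)).
e^(−3.8) = 0.022371; denominator = 1 + 11.55×0.022371 = 1.2584.
N = 18700/1.2584 = 14860.3.

14860 fish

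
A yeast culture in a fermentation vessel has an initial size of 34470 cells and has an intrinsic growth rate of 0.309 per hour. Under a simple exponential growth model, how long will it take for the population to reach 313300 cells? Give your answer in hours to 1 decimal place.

7.1 hours

Set N₀·e^(rt) = 313300: e^(0.309·t) = 313300/34470 = 9.0891.
0.309·t = ln(9.0891) = 2.2071, so t = 2.2071/0.309 = 7.1426.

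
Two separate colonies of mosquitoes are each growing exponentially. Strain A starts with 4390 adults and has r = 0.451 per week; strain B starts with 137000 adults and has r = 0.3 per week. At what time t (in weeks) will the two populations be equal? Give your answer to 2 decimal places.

Set 4390·e^(0.451t) = 137000·e^(0.3t).
e^((0.451 − 0.3)t) = 137000/4390 → e^(0.151·t) = 31.207.
0.151·t = ln(31.207) = 3.4407, so t = 3.4407/0.151 = 22.786.

22.79 weeks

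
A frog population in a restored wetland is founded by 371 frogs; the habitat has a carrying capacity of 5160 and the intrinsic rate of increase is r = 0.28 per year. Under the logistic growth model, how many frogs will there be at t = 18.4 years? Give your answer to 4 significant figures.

A = (K − N₀)/N₀ = (5160 − 371)/371 = 12.908.
N(t) = K/(1 + A·e^(−rt)) = 5160/(1 + 12.908×e^(−0.28×18.4)).
e^(−5.152) = 0.0057878; denominator = 1 + 12.908×0.0057878 = 1.0747.
N = 5160/1.0747 = 4801.29.

4801 frogs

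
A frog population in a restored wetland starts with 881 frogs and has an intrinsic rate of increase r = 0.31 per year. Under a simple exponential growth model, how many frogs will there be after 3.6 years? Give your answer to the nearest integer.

2689 frogs

N(t) = N₀·e^(rt) = 881 × e^(0.31×3.6) = 881 × e^1.116.
e^1.116 ≈ 3.0526, so N ≈ 881 × 3.0526 = 2689.36.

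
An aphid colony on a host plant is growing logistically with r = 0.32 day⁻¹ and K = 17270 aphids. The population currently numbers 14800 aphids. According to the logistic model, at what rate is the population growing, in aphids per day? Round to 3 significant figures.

dN/dt = rN(1 − N/K) = 0.32 × 14800 × (1 − 14800/17270).
1 − 14800/17270 = 0.14302; dN/dt = 0.32 × 14800 × 0.14302 = 677.35.

677 aphids per day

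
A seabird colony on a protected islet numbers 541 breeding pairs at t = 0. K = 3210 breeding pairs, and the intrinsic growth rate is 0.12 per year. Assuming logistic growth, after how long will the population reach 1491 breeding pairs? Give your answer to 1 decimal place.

A = (K − N₀)/N₀ = (3210 − 541)/541 = 4.9335.
Solve 3210/(1 + 4.9335·e^(−0.12t)) = 1491: 1 + 4.9335·e^(−0.12t) = 2.1529, so e^(−0.12t) = 0.233694.
−0.12·t = ln(0.233694) = -1.4537, so t = 1.4537/0.12 = 12.115.

12.1 years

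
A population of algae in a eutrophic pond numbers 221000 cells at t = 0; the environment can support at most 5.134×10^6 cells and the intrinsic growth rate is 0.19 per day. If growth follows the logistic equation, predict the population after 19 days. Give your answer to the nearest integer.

3205978 cells

A = (K − N₀)/N₀ = (5.134×10^6 − 221000)/221000 = 22.231.
N(t) = K/(1 + A·e^(−rt)) = 5.134×10^6/(1 + 22.231×e^(−0.19×19)).
e^(−3.61) = 0.027052; denominator = 1 + 22.231×0.027052 = 1.6014.
N = 5.134×10^6/1.6014 = 3.205978×10^6.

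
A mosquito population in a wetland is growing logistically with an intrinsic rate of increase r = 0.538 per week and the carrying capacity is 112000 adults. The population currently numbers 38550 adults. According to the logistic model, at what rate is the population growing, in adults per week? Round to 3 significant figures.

13600 adults per week

dN/dt = rN(1 − N/K) = 0.538 × 38550 × (1 − 38550/112000).
1 − 38550/112000 = 0.6558; dN/dt = 0.538 × 38550 × 0.6558 = 13601.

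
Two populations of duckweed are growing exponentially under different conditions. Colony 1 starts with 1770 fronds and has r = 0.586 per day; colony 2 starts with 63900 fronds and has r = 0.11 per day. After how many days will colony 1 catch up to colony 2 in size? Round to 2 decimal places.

Set 1770·e^(0.586t) = 63900·e^(0.11t).
e^((0.586 − 0.11)t) = 63900/1770 → e^(0.476·t) = 36.102.
0.476·t = ln(36.102) = 3.5863, so t = 3.5863/0.476 = 7.5343.

7.53 days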